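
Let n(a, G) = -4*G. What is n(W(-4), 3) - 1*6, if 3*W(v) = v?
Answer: -18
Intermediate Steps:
W(v) = v/3
n(W(-4), 3) - 1*6 = -4*3 - 1*6 = -12 - 6 = -18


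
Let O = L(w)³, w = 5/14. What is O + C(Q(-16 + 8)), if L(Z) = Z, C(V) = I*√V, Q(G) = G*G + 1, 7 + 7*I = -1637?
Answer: 125/2744 - 1644*√65/7 ≈ -1893.4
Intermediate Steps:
I = -1644/7 (I = -1 + (⅐)*(-1637) = -1 - 1637/7 = -1644/7 ≈ -234.86)
w = 5/14 (w = 5*(1/14) = 5/14 ≈ 0.35714)
Q(G) = 1 + G² (Q(G) = G² + 1 = 1 + G²)
C(V) = -1644*√V/7
O = 125/2744 (O = (5/14)³ = 125/2744 ≈ 0.045554)
O + C(Q(-16 + 8)) = 125/2744 - 1644*√(1 + (-16 + 8)²)/7 = 125/2744 - 1644*√(1 + (-8)²)/7 = 125/2744 - 1644*√(1 + 64)/7 = 125/2744 - 1644*√65/7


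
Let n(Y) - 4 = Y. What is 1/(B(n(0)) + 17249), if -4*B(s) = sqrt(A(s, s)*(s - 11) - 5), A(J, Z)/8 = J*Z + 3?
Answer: 275984/4760449085 + 4*I*sqrt(1069)/4760449085 ≈ 5.7974e-5 + 2.7473e-8*I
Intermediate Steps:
n(Y) = 4 + Y
A(J, Z) = 24 + 8*J*Z (A(J, Z) = 8*(J*Z + 3) = 8*(3 + J*Z) = 24 + 8*J*Z)
B(s) = -sqrt(-5 + (-11 + s)*(24 + 8*s**2))/4 (B(s) = -sqrt((24 + 8*s*s)*(s - 11) - 5)/4 = -sqrt((24 + 8*s**2)*(-11 + s) - 5)/4 = -sqrt((-11 + s)*(24 + 8*s**2) - 5)/4 = -sqrt(-5 + (-11 + s)*(24 + 8*s**2))/4)
1/(B(n(0)) + 17249) = 1/(-sqrt(-269 - 88*(4 + 0)**2 + 8*(4 + 0)*(3 + (4 + 0)**2))/4 + 17249) = 1/(-sqrt(-269 - 88*4**2 + 8*4*(3 + 4**2))/4 + 17249) = 1/(-sqrt(-269 - 88*16 + 8*4*(3 + 16))/4 + 17249) = 1/(-sqrt(-269 - 1408 + 8*4*19)/4 + 17249) = 1/(-sqrt(-269 - 1408 + 608)/4 + 17249) = 1/(-I*sqrt(1069)/4 + 17249) = 1/(17249 - I*sqrt(1069)/4)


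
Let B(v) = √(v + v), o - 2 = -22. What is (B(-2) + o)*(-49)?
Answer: 980 - 98*I ≈ 980.0 - 98.0*I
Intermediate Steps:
o = -20 (o = 2 - 22 = -20)
B(v) = √2*√v (B(v) = √(2*v) = √2*√v)
(B(-2) + o)*(-49) = (√2*√(-2) - 20)*(-49) = (√2*(I*√2) - 20)*(-49) = (2*I - 20)*(-49) = (-20 + 2*I)*(-49) = 980 - 98*I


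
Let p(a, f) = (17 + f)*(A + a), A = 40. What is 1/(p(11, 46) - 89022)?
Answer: -1/85809 ≈ -1.1654e-5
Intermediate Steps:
p(a, f) = (17 + f)*(40 + a)
1/(p(11, 46) - 89022) = 1/((680 + 17*11 + 40*46 + 11*46) - 89022) = 1/((680 + 187 + 1840 + 506) - 89022) = 1/(3213 - 89022) = 1/(-85809) = -1/85809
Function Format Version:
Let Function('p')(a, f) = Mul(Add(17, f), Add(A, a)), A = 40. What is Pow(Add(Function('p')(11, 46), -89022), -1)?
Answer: Rational(-1, 85809) ≈ -1.1654e-5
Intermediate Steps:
Function('p')(a, f) = Mul(Add(17, f), Add(40, a))
Pow(Add(Function('p')(11, 46), -89022), -1) = Pow(Add(Add(680, Mul(17, 11), Mul(40, 46), Mul(11, 46)), -89022), -1) = Pow(Add(Add(680, 187, 1840, 506), -89022), -1) = Pow(Add(3213, -89022), -1) = Pow(-85809, -1) = Rational(-1, 85809)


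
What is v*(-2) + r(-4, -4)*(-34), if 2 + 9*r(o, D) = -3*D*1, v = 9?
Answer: -502/9 ≈ -55.778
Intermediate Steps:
r(o, D) = -2/9 - D/3 (r(o, D) = -2/9 + (-3*D*1)/9 = -2/9 + (-3*D)/9 = -2/9 - D/3)
v*(-2) + r(-4, -4)*(-34) = 9*(-2) + (-2/9 - ⅓*(-4))*(-34) = -18 + (-2/9 + 4/3)*(-34) = -18 + (10/9)*(-34) = -18 - 340/9 = -502/9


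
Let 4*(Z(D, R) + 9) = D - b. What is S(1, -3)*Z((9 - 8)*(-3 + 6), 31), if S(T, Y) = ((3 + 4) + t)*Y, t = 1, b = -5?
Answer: 168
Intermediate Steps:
Z(D, R) = -31/4 + D/4 (Z(D, R) = -9 + (D - 1*(-5))/4 = -9 + (D + 5)/4 = -9 + (5 + D)/4 = -9 + (5/4 + D/4) = -31/4 + D/4)
S(T, Y) = 8*Y (S(T, Y) = ((3 + 4) + 1)*Y = (7 + 1)*Y = 8*Y)
S(1, -3)*Z((9 - 8)*(-3 + 6), 31) = (8*(-3))*(-31/4 + ((9 - 8)*(-3 + 6))/4) = -24*(-31/4 + (1*3)/4) = -24*(-31/4 + (¼)*3) = -24*(-31/4 + ¾) = -24*(-7) = 168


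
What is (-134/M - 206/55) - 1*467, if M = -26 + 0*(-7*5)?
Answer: -332898/715 ≈ -465.59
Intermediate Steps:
M = -26 (M = -26 + 0*(-35) = -26 + 0 = -26)
(-134/M - 206/55) - 1*467 = (-134/(-26) - 206/55) - 1*467 = (-134*(-1/26) - 206*1/55) - 467 = (67/13 - 206/55) - 467 = 1007/715 - 467 = -332898/715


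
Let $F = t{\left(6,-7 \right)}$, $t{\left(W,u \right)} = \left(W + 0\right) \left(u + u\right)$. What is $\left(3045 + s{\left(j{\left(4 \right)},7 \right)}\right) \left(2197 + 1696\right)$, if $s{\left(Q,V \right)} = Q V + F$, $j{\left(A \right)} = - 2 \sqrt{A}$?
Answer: $11418169$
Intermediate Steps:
$t{\left(W,u \right)} = 2 W u$ ($t{\left(W,u \right)} = W 2 u = 2 W u$)
$F = -84$ ($F = 2 \cdot 6 \left(-7\right) = -84$)
$s{\left(Q,V \right)} = -84 + Q V$ ($s{\left(Q,V \right)} = Q V - 84 = -84 + Q V$)
$\left(3045 + s{\left(j{\left(4 \right)},7 \right)}\right) \left(2197 + 1696\right) = \left(3045 - \left(84 - - 2 \sqrt{4} \cdot 7\right)\right) \left(2197 + 1696\right) = \left(3045 - \left(84 - \left(-2\right) 2 \cdot 7\right)\right) 3893 = \left(3045 - 112\right) 3893 = 2933 \cdot 3893 = 11418169$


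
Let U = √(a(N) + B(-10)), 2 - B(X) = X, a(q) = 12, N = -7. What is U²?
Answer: 24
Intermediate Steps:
B(X) = 2 - X
U = 2*√6 (U = √(12 + (2 - 1*(-10))) = √(12 + (2 + 10)) = √(12 + 12) = √24 = 2*√6 ≈ 4.8990)
U² = (2*√6)² = 24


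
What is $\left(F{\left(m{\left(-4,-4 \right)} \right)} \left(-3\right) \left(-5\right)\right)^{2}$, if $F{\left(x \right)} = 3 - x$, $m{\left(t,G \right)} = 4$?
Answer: $225$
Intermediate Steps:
$\left(F{\left(m{\left(-4,-4 \right)} \right)} \left(-3\right) \left(-5\right)\right)^{2} = \left(\left(3 - 4\right) \left(-3\right) \left(-5\right)\right)^{2} = \left(\left(-1\right) \left(-3\right) \left(-5\right)\right)^{2} = \left(3 \left(-5\right)\right)^{2} = \left(-15\right)^{2} = 225$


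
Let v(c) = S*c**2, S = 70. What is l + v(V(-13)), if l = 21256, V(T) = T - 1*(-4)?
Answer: 26926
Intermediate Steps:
V(T) = 4 + T (V(T) = T + 4 = 4 + T)
v(c) = 70*c**2
l + v(V(-13)) = 21256 + 70*(4 - 13)**2 = 21256 + 70*(-9)**2 = 21256 + 70*81 = 21256 + 5670 = 26926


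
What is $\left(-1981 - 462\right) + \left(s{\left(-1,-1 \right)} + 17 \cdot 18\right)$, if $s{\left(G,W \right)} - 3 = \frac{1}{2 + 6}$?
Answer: $- \frac{17071}{8} \approx -2133.9$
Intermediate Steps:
$s{\left(G,W \right)} = \frac{25}{8}$ ($s{\left(G,W \right)} = 3 + \frac{1}{2 + 6} = 3 + \frac{1}{8} = \frac{25}{8}$)
$\left(-1981 - 462\right) + \left(s{\left(-1,-1 \right)} + 17 \cdot 18\right) = \left(-1981 - 462\right) + \left(\frac{25}{8} + 17 \cdot 18\right) = -2443 + \left(\frac{25}{8} + 306\right) = -2443 + \frac{2473}{8} = - \frac{17071}{8}$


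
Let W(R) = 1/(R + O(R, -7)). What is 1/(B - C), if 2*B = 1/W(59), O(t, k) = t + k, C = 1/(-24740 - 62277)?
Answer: 174034/9658889 ≈ 0.018018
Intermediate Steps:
C = -1/87017 (C = 1/(-87017) = -1/87017 ≈ -1.1492e-5)
O(t, k) = k + t
W(R) = 1/(-7 + 2*R) (W(R) = 1/(R + (-7 + R)) = 1/(-7 + 2*R))
B = 111/2 (B = 1/(2*(1/(-7 + 2*59))) = 1/(2*(1/(-7 + 118))) = 1/(2*(1/111)) = (½)*111 = 111/2 ≈ 55.500)
1/(B - C) = 1/(111/2 - 1*(-1/87017)) = 1/(111/2 + 1/87017) = 1/(9658889/174034) = 174034/9658889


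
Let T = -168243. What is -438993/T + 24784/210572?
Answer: 8050780709/2952272083 ≈ 2.7270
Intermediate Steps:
-438993/T + 24784/210572 = -438993/(-168243) + 24784/210572 = -438993*(-1/168243) + 24784*(1/210572) = 146331/56081 + 6196/52643 = 8050780709/2952272083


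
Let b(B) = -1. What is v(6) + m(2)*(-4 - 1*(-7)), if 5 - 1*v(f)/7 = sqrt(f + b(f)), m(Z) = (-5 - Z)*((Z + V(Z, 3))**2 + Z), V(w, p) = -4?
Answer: -91 - 7*sqrt(5) ≈ -106.65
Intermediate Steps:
m(Z) = (-5 - Z)*(Z + (-4 + Z)**2) (m(Z) = (-5 - Z)*((Z - 4)**2 + Z) = (-5 - Z)*((-4 + Z)**2 + Z) = (-5 - Z)*(Z + (-4 + Z)**2))
v(f) = 35 - 7*sqrt(-1 + f) (v(f) = 35 - 7*sqrt(f - 1) = 35 - 7*sqrt(-1 + f))
v(6) + m(2)*(-4 - 1*(-7)) = (35 - 7*sqrt(-1 + 6)) + (-80 - 1*2**3 + 2*2**2 + 19*2)*(-4 - 1*(-7)) = (35 - 7*sqrt(5)) + (-80 - 1*8 + 2*4 + 38)*(-4 + 7) = (35 - 7*sqrt(5)) + (-80 - 8 + 8 + 38)*3 = (35 - 7*sqrt(5)) - 42*3 = (35 - 7*sqrt(5)) - 126 = -91 - 7*sqrt(5)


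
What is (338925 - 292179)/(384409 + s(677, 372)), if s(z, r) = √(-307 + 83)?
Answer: 1996620346/16418919945 - 20776*I*√14/16418919945 ≈ 0.1216 - 4.7346e-6*I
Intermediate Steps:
s(z, r) = 4*I*√14 (s(z, r) = √(-224) = 4*I*√14)
(338925 - 292179)/(384409 + s(677, 372)) = (338925 - 292179)/(384409 + 4*I*√14) = 46746/(384409 + 4*I*√14)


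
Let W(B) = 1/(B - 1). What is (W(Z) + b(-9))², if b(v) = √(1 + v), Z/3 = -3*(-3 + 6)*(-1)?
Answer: -5407/676 + 2*I*√2/13 ≈ -7.9985 + 0.21757*I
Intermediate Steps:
Z = 27 (Z = 3*(-3*(-3 + 6)*(-1)) = 3*(-9*(-1)) = 3*(-3*(-3)) = 3*9 = 27)
W(B) = 1/(-1 + B)
(W(Z) + b(-9))² = (1/(-1 + 27) + √(1 - 9))² = (1/26 + √(-8))² = (1/26 + 2*I*√2)²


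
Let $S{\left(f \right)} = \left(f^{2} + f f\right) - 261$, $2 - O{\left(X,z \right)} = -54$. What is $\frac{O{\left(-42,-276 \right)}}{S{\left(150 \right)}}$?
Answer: $\frac{56}{44739} \approx 0.0012517$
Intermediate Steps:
$O{\left(X,z \right)} = 56$ ($O{\left(X,z \right)} = 2 - -54 = 2 + 54 = 56$)
$S{\left(f \right)} = -261 + 2 f^{2}$ ($S{\left(f \right)} = \left(f^{2} + f^{2}\right) - 261 = 2 f^{2} - 261 = -261 + 2 f^{2}$)
$\frac{O{\left(-42,-276 \right)}}{S{\left(150 \right)}} = \frac{56}{-261 + 2 \cdot 150^{2}} = \frac{56}{-261 + 2 \cdot 22500} = \frac{56}{-261 + 45000} = \frac{56}{44739}$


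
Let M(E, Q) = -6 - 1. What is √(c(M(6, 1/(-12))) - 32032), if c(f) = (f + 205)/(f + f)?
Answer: I*√1570261/7 ≈ 179.01*I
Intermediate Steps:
M(E, Q) = -7
c(f) = (205 + f)/(2*f) (c(f) = (205 + f)/((2*f)) = (205 + f)*(1/(2*f)) = (205 + f)/(2*f))
√(c(M(6, 1/(-12))) - 32032) = √((½)*(205 - 7)/(-7) - 32032) = √((½)*(-⅐)*198 - 32032) = √(-99/7 - 32032) = √(-224323/7) = I*√1570261/7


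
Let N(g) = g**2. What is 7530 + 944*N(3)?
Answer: 16026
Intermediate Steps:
7530 + 944*N(3) = 7530 + 944*3**2 = 7530 + 944*9 = 7530 + 8496 = 16026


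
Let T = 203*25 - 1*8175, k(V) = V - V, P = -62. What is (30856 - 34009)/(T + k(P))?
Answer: 3153/3100 ≈ 1.0171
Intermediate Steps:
k(V) = 0
T = -3100 (T = 5075 - 8175 = -3100)
(30856 - 34009)/(T + k(P)) = (30856 - 34009)/(-3100 + 0) = -3153/(-3100) = -3153*(-1/3100) = 3153/3100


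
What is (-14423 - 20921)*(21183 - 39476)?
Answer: 646547792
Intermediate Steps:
(-14423 - 20921)*(21183 - 39476) = -35344*(-18293) = 646547792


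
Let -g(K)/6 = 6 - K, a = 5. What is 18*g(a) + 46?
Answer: -62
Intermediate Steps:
g(K) = -36 + 6*K (g(K) = -6*(6 - K) = -36 + 6*K)
18*g(a) + 46 = 18*(-36 + 6*5) + 46 = 18*(-36 + 30) + 46 = 18*(-6) + 46 = -108 + 46 = -62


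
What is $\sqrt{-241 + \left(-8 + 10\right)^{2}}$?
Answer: $i \sqrt{237} \approx 15.395 i$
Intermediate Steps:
$\sqrt{-241 + \left(-8 + 10\right)^{2}} = \sqrt{-241 + 2^{2}} = \sqrt{-241 + 4} = \sqrt{-237} = i \sqrt{237}$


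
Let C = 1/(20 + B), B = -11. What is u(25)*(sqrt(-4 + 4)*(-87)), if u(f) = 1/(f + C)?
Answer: 0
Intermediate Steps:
C = 1/9 (C = 1/(20 - 11) = 1/9 ≈ 0.11111)
u(f) = 1/(1/9 + f) (u(f) = 1/(f + 1/9) = 1/(1/9 + f))
u(25)*(sqrt(-4 + 4)*(-87)) = (9/(1 + 9*25))*(sqrt(-4 + 4)*(-87)) = (9/(1 + 225))*(sqrt(0)*(-87)) = (9/226)*(0*(-87)) = (9*(1/226))*0 = (9/226)*0 = 0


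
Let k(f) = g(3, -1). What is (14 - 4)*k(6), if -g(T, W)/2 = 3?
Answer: -60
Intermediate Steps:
g(T, W) = -6 (g(T, W) = -2*3 = -6)
k(f) = -6
(14 - 4)*k(6) = (14 - 4)*(-6) = 10*(-6) = -60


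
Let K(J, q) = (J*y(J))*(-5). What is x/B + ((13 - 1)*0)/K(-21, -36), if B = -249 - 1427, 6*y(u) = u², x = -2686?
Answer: 1343/838 ≈ 1.6026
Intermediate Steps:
y(u) = u²/6
B = -1676
K(J, q) = -5*J³/6 (K(J, q) = (J*(J²/6))*(-5) = (J³/6)*(-5) = -5*J³/6)
x/B + ((13 - 1)*0)/K(-21, -36) = -2686/(-1676) + ((13 - 1)*0)/((-⅚*(-21)³)) = -2686*(-1/1676) + (12*0)/((-⅚*(-9261))) = 1343/838 + 0/(15435/2) = 1343/838 + 0*(2/15435) = 1343/838 + 0 = 1343/838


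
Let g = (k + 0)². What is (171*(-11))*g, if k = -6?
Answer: -67716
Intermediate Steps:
g = 36 (g = (-6 + 0)² = (-6)² = 36)
(171*(-11))*g = (171*(-11))*36 = -1881*36 = -67716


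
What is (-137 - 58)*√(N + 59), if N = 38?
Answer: -195*√97 ≈ -1920.5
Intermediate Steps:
(-137 - 58)*√(N + 59) = (-137 - 58)*√(38 + 59) = -195*√97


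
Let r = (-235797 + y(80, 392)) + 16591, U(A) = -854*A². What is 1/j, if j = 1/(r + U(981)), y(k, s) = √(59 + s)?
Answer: -822075500 + √451 ≈ -8.2208e+8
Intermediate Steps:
r = -219206 + √451 (r = (-235797 + √(59 + 392)) + 16591 = (-235797 + √451) + 16591 = -219206 + √451 ≈ -2.1918e+5)
j = 1/(-822075500 + √451) (j = 1/((-219206 + √451) - 854*981²) = 1/((-219206 + √451) - 854*962361) = 1/((-219206 + √451) - 821856294) = 1/(-822075500 + √451) ≈ -1.2164e-9)
1/j = 1/(-822075500/675808127700249549 - √451/675808127700249549)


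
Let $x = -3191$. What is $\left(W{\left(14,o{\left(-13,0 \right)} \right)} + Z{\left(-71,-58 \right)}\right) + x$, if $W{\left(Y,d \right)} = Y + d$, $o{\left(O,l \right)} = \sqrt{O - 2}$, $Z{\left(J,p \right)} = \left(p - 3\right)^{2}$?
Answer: $544 + i \sqrt{15} \approx 544.0 + 3.873 i$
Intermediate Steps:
$Z{\left(J,p \right)} = \left(-3 + p\right)^{2}$
$o{\left(O,l \right)} = \sqrt{-2 + O}$
$\left(W{\left(14,o{\left(-13,0 \right)} \right)} + Z{\left(-71,-58 \right)}\right) + x = \left(\left(14 + \sqrt{-2 - 13}\right) + \left(-3 - 58\right)^{2}\right) - 3191 = \left(\left(14 + \sqrt{-15}\right) + \left(-61\right)^{2}\right) - 3191 = \left(\left(14 + i \sqrt{15}\right) + 3721\right) - 3191 = \left(3735 + i \sqrt{15}\right) - 3191 = 544 + i \sqrt{15}$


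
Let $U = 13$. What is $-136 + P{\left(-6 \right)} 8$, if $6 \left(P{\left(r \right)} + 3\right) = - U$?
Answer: $- \frac{532}{3} \approx -177.33$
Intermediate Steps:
$P{\left(r \right)} = - \frac{31}{6}$ ($P{\left(r \right)} = -3 + \frac{\left(-1\right) 13}{6} = -3 + \frac{1}{6} \left(-13\right) = -3 - \frac{13}{6} = - \frac{31}{6}$)
$-136 + P{\left(-6 \right)} 8 = -136 - \frac{124}{3} = - \frac{532}{3}$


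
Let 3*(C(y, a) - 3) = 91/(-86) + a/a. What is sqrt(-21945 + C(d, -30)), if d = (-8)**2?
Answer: I*sqrt(1460548578)/258 ≈ 148.13*I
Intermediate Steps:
d = 64
C(y, a) = 769/258 (C(y, a) = 3 + (91/(-86) + a/a)/3 = 3 + (91*(-1/86) + 1)/3 = 3 + (-91/86 + 1)/3 = 3 + (1/3)*(-5/86) = 3 - 5/258 = 769/258)
sqrt(-21945 + C(d, -30)) = sqrt(-21945 + 769/258) = sqrt(-5661041/258) = I*sqrt(1460548578)/258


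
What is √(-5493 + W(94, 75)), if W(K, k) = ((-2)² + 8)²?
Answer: I*√5349 ≈ 73.137*I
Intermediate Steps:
W(K, k) = 144 (W(K, k) = (4 + 8)² = 12² = 144)
√(-5493 + W(94, 75)) = √(-5493 + 144) = √(-5349) = I*√5349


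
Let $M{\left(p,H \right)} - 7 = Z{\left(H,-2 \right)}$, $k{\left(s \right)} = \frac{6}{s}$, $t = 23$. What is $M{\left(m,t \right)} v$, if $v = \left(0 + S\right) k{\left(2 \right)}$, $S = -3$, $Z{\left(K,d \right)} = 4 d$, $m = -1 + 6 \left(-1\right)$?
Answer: $9$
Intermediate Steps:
$m = -7$ ($m = -1 - 6 = -7$)
$M{\left(p,H \right)} = -1$ ($M{\left(p,H \right)} = 7 + 4 \left(-2\right) = 7 - 8 = -1$)
$v = -9$ ($v = \left(0 - 3\right) \frac{6}{2} = - 3 \cdot 6 \cdot \frac{1}{2} = \left(-3\right) 3 = -9$)
$M{\left(m,t \right)} v = \left(-1\right) \left(-9\right) = 9$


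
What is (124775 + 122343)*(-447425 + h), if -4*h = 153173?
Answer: -240059445007/2 ≈ -1.2003e+11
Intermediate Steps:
h = -153173/4 (h = -¼*153173 = -153173/4 ≈ -38293.)
(124775 + 122343)*(-447425 + h) = (124775 + 122343)*(-447425 - 153173/4) = 247118*(-1942873/4) = -240059445007/2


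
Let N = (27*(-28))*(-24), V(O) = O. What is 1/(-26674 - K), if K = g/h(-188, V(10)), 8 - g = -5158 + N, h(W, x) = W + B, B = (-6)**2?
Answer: -76/2033713 ≈ -3.7370e-5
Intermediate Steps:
N = 18144 (N = -756*(-24) = 18144)
B = 36
h(W, x) = 36 + W (h(W, x) = W + 36 = 36 + W)
g = -12978 (g = 8 - (-5158 + 18144) = 8 - 1*12986 = 8 - 12986 = -12978)
K = 6489/76 (K = -12978/(36 - 188) = -12978/(-152) = -12978*(-1/152) = 6489/76 ≈ 85.382)
1/(-26674 - K) = 1/(-26674 - 1*6489/76) = 1/(-26674 - 6489/76) = 1/(-2033713/76) = -76/2033713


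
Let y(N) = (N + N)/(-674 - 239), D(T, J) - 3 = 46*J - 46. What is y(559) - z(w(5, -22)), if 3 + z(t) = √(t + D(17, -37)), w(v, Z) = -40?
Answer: 1621/913 - I*√1785 ≈ 1.7755 - 42.249*I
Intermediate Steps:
D(T, J) = -43 + 46*J (D(T, J) = 3 + (46*J - 46) = 3 + (-46 + 46*J) = -43 + 46*J)
y(N) = -2*N/913 (y(N) = (2*N)/(-913) = (2*N)*(-1/913) = -2*N/913)
z(t) = -3 + √(-1745 + t) (z(t) = -3 + √(t + (-43 + 46*(-37))) = -3 + √(t + (-43 - 1702)) = -3 + √(t - 1745) = -3 + √(-1745 + t))
y(559) - z(w(5, -22)) = -2/913*559 - (-3 + √(-1745 - 40)) = -1118/913 - (-3 + √(-1785)) = -1118/913 - (-3 + I*√1785) = -1118/913 + (3 - I*√1785) = 1621/913 - I*√1785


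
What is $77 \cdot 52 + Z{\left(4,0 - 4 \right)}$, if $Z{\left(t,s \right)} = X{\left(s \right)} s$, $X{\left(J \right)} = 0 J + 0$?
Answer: $4004$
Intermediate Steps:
$X{\left(J \right)} = 0$ ($X{\left(J \right)} = 0 + 0 = 0$)
$Z{\left(t,s \right)} = 0$ ($Z{\left(t,s \right)} = 0 s = 0$)
$77 \cdot 52 + Z{\left(4,0 - 4 \right)} = 77 \cdot 52 + 0 = 4004 + 0 = 4004$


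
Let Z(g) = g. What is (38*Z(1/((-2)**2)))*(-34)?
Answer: -323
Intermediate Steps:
(38*Z(1/((-2)**2)))*(-34) = (38/((-2)**2))*(-34) = (38/4)*(-34) = (38*(1/4))*(-34) = (19/2)*(-34) = -323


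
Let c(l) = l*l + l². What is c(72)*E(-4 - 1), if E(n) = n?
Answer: -51840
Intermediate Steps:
c(l) = 2*l² (c(l) = l² + l² = 2*l²)
c(72)*E(-4 - 1) = (2*72²)*(-4 - 1) = (2*5184)*(-5) = 10368*(-5) = -51840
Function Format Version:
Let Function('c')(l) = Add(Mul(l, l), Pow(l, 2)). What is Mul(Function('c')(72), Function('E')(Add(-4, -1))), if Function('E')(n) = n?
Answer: -51840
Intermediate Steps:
Function('c')(l) = Mul(2, Pow(l, 2)) (Function('c')(l) = Add(Pow(l, 2), Pow(l, 2)) = Mul(2, Pow(l, 2)))
Mul(Function('c')(72), Function('E')(Add(-4, -1))) = Mul(Mul(2, Pow(72, 2)), Add(-4, -1)) = Mul(Mul(2, 5184), -5) = Mul(10368, -5) = -51840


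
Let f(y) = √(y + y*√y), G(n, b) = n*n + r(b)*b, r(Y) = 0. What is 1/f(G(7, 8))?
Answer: √2/28 ≈ 0.050508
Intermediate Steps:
G(n, b) = n² (G(n, b) = n*n + 0*b = n² + 0 = n²)
f(y) = √(y + y^(3/2))
1/f(G(7, 8)) = 1/(√(7² + (7²)^(3/2))) = 1/(√(49 + 49^(3/2))) = 1/(√(49 + 343)) = 1/(√392) = 1/(14*√2) = √2/28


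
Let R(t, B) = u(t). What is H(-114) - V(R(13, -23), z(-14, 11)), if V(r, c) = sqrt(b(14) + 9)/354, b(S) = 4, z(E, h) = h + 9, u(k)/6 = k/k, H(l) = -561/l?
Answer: 187/38 - sqrt(13)/354 ≈ 4.9109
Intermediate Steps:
u(k) = 6 (u(k) = 6*(k/k) = 6*1 = 6)
z(E, h) = 9 + h
R(t, B) = 6
V(r, c) = sqrt(13)/354 (V(r, c) = sqrt(4 + 9)/354 = sqrt(13)*(1/354) = sqrt(13)/354)
H(-114) - V(R(13, -23), z(-14, 11)) = -561/(-114) - sqrt(13)/354 = -561*(-1/114) - sqrt(13)/354 = 187/38 - sqrt(13)/354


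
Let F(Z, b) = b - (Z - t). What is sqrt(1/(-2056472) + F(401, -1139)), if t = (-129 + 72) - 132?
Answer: 3*I*sqrt(203113174586278)/1028236 ≈ 41.581*I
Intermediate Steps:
t = -189 (t = -57 - 132 = -189)
F(Z, b) = -189 + b - Z (F(Z, b) = b - (Z - 1*(-189)) = b - (Z + 189) = b - (189 + Z) = b + (-189 - Z) = -189 + b - Z)
sqrt(1/(-2056472) + F(401, -1139)) = sqrt(1/(-2056472) + (-189 - 1139 - 1*401)) = sqrt(-1/2056472 + (-189 - 1139 - 401)) = sqrt(-1/2056472 - 1729) = sqrt(-3555640089/2056472) = 3*I*sqrt(203113174586278)/1028236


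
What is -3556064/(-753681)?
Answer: 3556064/753681 ≈ 4.7183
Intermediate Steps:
-3556064/(-753681) = -3556064*(-1)/753681 = -1*(-3556064/753681) = 3556064/753681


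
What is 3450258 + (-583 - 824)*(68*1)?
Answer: 3354582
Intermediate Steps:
3450258 + (-583 - 824)*(68*1) = 3450258 - 1407*68 = 3450258 - 95676 = 3354582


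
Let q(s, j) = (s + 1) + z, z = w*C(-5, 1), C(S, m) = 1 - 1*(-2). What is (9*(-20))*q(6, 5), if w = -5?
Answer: 1440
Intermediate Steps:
C(S, m) = 3 (C(S, m) = 1 + 2 = 3)
z = -15 (z = -5*3 = -15)
q(s, j) = -14 + s (q(s, j) = (s + 1) - 15 = (1 + s) - 15 = -14 + s)
(9*(-20))*q(6, 5) = (9*(-20))*(-14 + 6) = -180*(-8) = 1440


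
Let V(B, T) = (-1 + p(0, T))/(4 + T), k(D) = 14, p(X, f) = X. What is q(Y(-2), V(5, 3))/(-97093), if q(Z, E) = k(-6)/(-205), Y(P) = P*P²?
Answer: 14/19904065 ≈ 7.0337e-7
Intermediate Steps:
Y(P) = P³
V(B, T) = -1/(4 + T) (V(B, T) = (-1 + 0)/(4 + T) = -1/(4 + T))
q(Z, E) = -14/205 (q(Z, E) = 14/(-205) = 14*(-1/205) = -14/205)
q(Y(-2), V(5, 3))/(-97093) = -14/205/(-97093) = -14/205*(-1/97093) = 14/19904065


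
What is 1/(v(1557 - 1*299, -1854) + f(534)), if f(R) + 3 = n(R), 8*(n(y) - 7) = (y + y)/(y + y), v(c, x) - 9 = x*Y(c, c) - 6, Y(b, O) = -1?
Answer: 8/14889 ≈ 0.00053731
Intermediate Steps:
v(c, x) = 3 - x (v(c, x) = 9 + (x*(-1) - 6) = 9 + (-x - 6) = 9 + (-6 - x) = 3 - x)
n(y) = 57/8 (n(y) = 7 + ((y + y)/(y + y))/8 = 7 + ((2*y)/((2*y)))/8 = 7 + ((2*y)*(1/(2*y)))/8 = 7 + (⅛)*1 = 7 + ⅛ = 57/8)
f(R) = 33/8 (f(R) = -3 + 57/8 = 33/8)
1/(v(1557 - 1*299, -1854) + f(534)) = 1/((3 - 1*(-1854)) + 33/8) = 1/((3 + 1854) + 33/8) = 1/(1857 + 33/8) = 1/(14889/8) = 8/14889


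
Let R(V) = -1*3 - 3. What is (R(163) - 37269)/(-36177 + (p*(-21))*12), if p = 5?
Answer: 12425/12479 ≈ 0.99567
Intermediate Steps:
R(V) = -6 (R(V) = -3 - 3 = -6)
(R(163) - 37269)/(-36177 + (p*(-21))*12) = (-6 - 37269)/(-36177 + (5*(-21))*12) = -37275/(-36177 - 105*12) = -37275/(-36177 - 1260) = -37275/(-37437) = -37275*(-1/37437) = 12425/12479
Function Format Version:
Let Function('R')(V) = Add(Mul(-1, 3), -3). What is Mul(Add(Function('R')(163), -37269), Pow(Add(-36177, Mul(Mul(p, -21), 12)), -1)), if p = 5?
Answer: Rational(12425, 12479) ≈ 0.99567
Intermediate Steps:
Function('R')(V) = -6 (Function('R')(V) = Add(-3, -3) = -6)
Mul(Add(Function('R')(163), -37269), Pow(Add(-36177, Mul(Mul(p, -21), 12)), -1)) = Mul(Add(-6, -37269), Pow(Add(-36177, Mul(Mul(5, -21), 12)), -1)) = Mul(-37275, Pow(Add(-36177, Mul(-105, 12)), -1)) = Mul(-37275, Pow(Add(-36177, -1260), -1)) = Mul(-37275, Pow(-37437, -1)) = Mul(-37275, Rational(-1, 37437)) = Rational(12425, 12479)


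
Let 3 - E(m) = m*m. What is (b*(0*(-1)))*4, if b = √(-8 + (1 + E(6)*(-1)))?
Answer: 0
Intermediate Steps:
E(m) = 3 - m² (E(m) = 3 - m*m = 3 - m²)
b = √26 (b = √(-8 + (1 + (3 - 1*6²)*(-1))) = √(-8 + (1 + (3 - 1*36)*(-1))) = √(-8 + (1 + (3 - 36)*(-1))) = √(-8 + (1 - 33*(-1))) = √(-8 + (1 + 33)) = √(-8 + 34) = √26 ≈ 5.0990)
(b*(0*(-1)))*4 = (√26*(0*(-1)))*4 = (√26*0)*4 = 0*4 = 0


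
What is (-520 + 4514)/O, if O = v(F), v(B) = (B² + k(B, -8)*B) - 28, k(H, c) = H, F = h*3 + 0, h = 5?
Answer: 1997/211 ≈ 9.4644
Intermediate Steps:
F = 15 (F = 5*3 + 0 = 15 + 0 = 15)
v(B) = -28 + 2*B² (v(B) = (B² + B*B) - 28 = (B² + B²) - 28 = 2*B² - 28 = -28 + 2*B²)
O = 422 (O = -28 + 2*15² = -28 + 2*225 = -28 + 450 = 422)
(-520 + 4514)/O = (-520 + 4514)/422 = 3994*(1/422) = 1997/211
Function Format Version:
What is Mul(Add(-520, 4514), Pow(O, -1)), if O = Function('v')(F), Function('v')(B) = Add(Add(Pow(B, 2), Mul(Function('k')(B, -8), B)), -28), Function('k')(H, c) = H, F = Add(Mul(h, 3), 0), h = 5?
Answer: Rational(1997, 211) ≈ 9.4644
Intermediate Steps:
F = 15 (F = Add(Mul(5, 3), 0) = Add(15, 0) = 15)
Function('v')(B) = Add(-28, Mul(2, Pow(B, 2))) (Function('v')(B) = Add(Add(Pow(B, 2), Mul(B, B)), -28) = Add(Add(Pow(B, 2), Pow(B, 2)), -28) = Add(Mul(2, Pow(B, 2)), -28) = Add(-28, Mul(2, Pow(B, 2))))
O = 422 (O = Add(-28, Mul(2, Pow(15, 2))) = Add(-28, Mul(2, 225)) = Add(-28, 450) = 422)
Mul(Add(-520, 4514), Pow(O, -1)) = Mul(Add(-520, 4514), Pow(422, -1)) = Mul(3994, Rational(1, 422)) = Rational(1997, 211)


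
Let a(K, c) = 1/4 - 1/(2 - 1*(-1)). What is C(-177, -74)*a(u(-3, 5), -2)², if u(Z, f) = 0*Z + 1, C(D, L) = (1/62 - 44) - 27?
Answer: -489/992 ≈ -0.49294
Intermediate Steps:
C(D, L) = -4401/62 (C(D, L) = (1/62 - 44) - 27 = -2727/62 - 27 = -4401/62)
u(Z, f) = 1 (u(Z, f) = 0 + 1 = 1)
a(K, c) = -1/12 (a(K, c) = 1*(¼) - 1/(2 + 1) = ¼ - 1/3 = ¼ - 1*⅓ = ¼ - ⅓ = -1/12)
C(-177, -74)*a(u(-3, 5), -2)² = -4401*(-1/12)²/62 = -4401/62*1/144 = -489/992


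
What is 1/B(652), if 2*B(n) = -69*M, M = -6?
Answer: 1/207 ≈ 0.0048309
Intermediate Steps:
B(n) = 207 (B(n) = (-69*(-6))/2 = (½)*414 = 207)
1/B(652) = 1/207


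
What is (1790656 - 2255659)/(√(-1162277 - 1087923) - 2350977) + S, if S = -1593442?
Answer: -800645853150748117/502463191339 + 422730*I*√22502/502463191339 ≈ -1.5934e+6 + 0.0001262*I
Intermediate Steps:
(1790656 - 2255659)/(√(-1162277 - 1087923) - 2350977) + S = (1790656 - 2255659)/(√(-1162277 - 1087923) - 2350977) - 1593442 = -465003/(√(-2250200) - 2350977) - 1593442 = -465003/(10*I*√22502 - 2350977) - 1593442 = -465003/(-2350977 + 10*I*√22502) - 1593442 = -1593442 - 465003/(-2350977 + 10*I*√22502)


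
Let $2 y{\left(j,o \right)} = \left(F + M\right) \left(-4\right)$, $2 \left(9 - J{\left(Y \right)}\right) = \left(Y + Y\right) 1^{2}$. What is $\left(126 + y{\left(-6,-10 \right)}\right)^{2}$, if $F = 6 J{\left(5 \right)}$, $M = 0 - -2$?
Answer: $5476$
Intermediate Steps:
$M = 2$ ($M = 0 + 2 = 2$)
$J{\left(Y \right)} = 9 - Y$ ($J{\left(Y \right)} = 9 - \frac{\left(Y + Y\right) 1^{2}}{2} = 9 - \frac{2 Y 1}{2} = 9 - \frac{2 Y}{2} = 9 - Y$)
$F = 24$ ($F = 6 \left(9 - 5\right) = 6 \cdot 4 = 24$)
$y{\left(j,o \right)} = -52$ ($y{\left(j,o \right)} = \frac{\left(24 + 2\right) \left(-4\right)}{2} = \frac{26 \left(-4\right)}{2} = \frac{1}{2} \left(-104\right) = -52$)
$\left(126 + y{\left(-6,-10 \right)}\right)^{2} = \left(126 - 52\right)^{2} = 74^{2} = 5476$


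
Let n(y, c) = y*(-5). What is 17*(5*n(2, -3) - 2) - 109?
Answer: -993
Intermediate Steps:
n(y, c) = -5*y
17*(5*n(2, -3) - 2) - 109 = 17*(5*(-5*2) - 2) - 109 = 17*(5*(-10) - 2) - 109 = 17*(-50 - 2) - 109 = 17*(-52) - 109 = -884 - 109 = -993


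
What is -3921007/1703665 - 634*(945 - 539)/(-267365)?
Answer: -17423138597/13014296935 ≈ -1.3388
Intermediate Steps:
-3921007/1703665 - 634*(945 - 539)/(-267365) = -3921007*1/1703665 - 634*406*(-1/267365) = -3921007/1703665 - 257404*(-1/267365) = -3921007/1703665 + 36772/38195 = -17423138597/13014296935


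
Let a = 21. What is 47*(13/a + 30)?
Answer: 30221/21 ≈ 1439.1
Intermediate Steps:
47*(13/a + 30) = 47*(13/21 + 30) = 47*(643/21) = 30221/21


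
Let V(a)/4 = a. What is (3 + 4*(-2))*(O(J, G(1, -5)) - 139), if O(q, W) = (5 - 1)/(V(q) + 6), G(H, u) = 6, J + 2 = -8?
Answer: 11825/17 ≈ 695.59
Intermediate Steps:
J = -10 (J = -2 - 8 = -10)
V(a) = 4*a
O(q, W) = 4/(6 + 4*q) (O(q, W) = (5 - 1)/(4*q + 6) = 4/(6 + 4*q))
(3 + 4*(-2))*(O(J, G(1, -5)) - 139) = (3 + 4*(-2))*(2/(3 + 2*(-10)) - 139) = (3 - 8)*(2/(3 - 20) - 139) = -5*(2/(-17) - 139) = -5*(2*(-1/17) - 139) = -5*(-2/17 - 139) = -5*(-2365/17) = 11825/17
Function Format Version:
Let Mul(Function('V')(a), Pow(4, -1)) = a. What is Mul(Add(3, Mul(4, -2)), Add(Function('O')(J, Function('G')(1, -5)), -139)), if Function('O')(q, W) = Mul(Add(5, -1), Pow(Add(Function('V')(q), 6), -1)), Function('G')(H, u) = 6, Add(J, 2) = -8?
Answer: Rational(11825, 17) ≈ 695.59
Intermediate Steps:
J = -10 (J = Add(-2, -8) = -10)
Function('V')(a) = Mul(4, a)
Function('O')(q, W) = Mul(4, Pow(Add(6, Mul(4, q)), -1)) (Function('O')(q, W) = Mul(Add(5, -1), Pow(Add(Mul(4, q), 6), -1)) = Mul(4, Pow(Add(6, Mul(4, q)), -1)))
Mul(Add(3, Mul(4, -2)), Add(Function('O')(J, Function('G')(1, -5)), -139)) = Mul(Add(3, Mul(4, -2)), Add(Mul(2, Pow(Add(3, Mul(2, -10)), -1)), -139)) = Mul(Add(3, -8), Add(Mul(2, Pow(Add(3, -20), -1)), -139)) = Mul(-5, Add(Mul(2, Pow(-17, -1)), -139)) = Mul(-5, Add(Mul(2, Rational(-1, 17)), -139)) = Mul(-5, Add(Rational(-2, 17), -139)) = Mul(-5, Rational(-2365, 17)) = Rational(11825, 17)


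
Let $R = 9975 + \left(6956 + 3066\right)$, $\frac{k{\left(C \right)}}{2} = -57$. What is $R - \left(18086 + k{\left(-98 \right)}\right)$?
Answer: $2025$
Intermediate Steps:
$k{\left(C \right)} = -114$ ($k{\left(C \right)} = 2 \left(-57\right) = -114$)
$R = 19997$ ($R = 9975 + 10022 = 19997$)
$R - \left(18086 + k{\left(-98 \right)}\right) = 19997 - 17972 = 2025$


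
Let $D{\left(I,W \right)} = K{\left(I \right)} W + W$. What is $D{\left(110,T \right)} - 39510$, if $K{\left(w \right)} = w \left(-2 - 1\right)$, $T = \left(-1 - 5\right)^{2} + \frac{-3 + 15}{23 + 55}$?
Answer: $- \frac{668260}{13} \approx -51405.0$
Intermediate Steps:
$T = \frac{470}{13}$ ($T = \left(-6\right)^{2} + \frac{12}{78} = 36 + 12 \cdot \frac{1}{78} = 36 + \frac{2}{13} = \frac{470}{13} \approx 36.154$)
$K{\left(w \right)} = - 3 w$ ($K{\left(w \right)} = w \left(-3\right) = - 3 w$)
$D{\left(I,W \right)} = W - 3 I W$ ($D{\left(I,W \right)} = - 3 I W + W = W - 3 I W$)
$D{\left(110,T \right)} - 39510 = \frac{470 \left(1 - 330\right)}{13} - 39510 = \frac{470}{13} \left(-329\right) - 39510 = - \frac{154630}{13} - 39510 = - \frac{668260}{13}$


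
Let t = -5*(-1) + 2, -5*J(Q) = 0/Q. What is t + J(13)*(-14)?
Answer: 7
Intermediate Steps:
J(Q) = 0 (J(Q) = -0/Q = -⅕*0 = 0)
t = 7 (t = 5 + 2 = 7)
t + J(13)*(-14) = 7 + 0*(-14) = 7 + 0 = 7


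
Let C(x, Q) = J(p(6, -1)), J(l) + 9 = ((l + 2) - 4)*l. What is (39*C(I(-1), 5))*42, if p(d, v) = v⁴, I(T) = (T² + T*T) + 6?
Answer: -16380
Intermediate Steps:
I(T) = 6 + 2*T² (I(T) = (T² + T²) + 6 = 2*T² + 6 = 6 + 2*T²)
J(l) = -9 + l*(-2 + l) (J(l) = -9 + ((l + 2) - 4)*l = -9 + ((2 + l) - 4)*l = -9 + (-2 + l)*l = -9 + l*(-2 + l))
C(x, Q) = -10 (C(x, Q) = -9 + ((-1)⁴)² - 2*(-1)⁴ = -9 + 1² - 2*1 = -9 + 1 - 2 = -10)
(39*C(I(-1), 5))*42 = (39*(-10))*42 = -390*42 = -16380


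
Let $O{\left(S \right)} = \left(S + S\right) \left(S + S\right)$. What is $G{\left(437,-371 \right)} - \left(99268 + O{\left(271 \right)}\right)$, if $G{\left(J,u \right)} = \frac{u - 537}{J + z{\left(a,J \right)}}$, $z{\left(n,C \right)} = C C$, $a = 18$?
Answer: $- \frac{37614341950}{95703} \approx -3.9303 \cdot 10^{5}$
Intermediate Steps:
$z{\left(n,C \right)} = C^{2}$
$G{\left(J,u \right)} = \frac{-537 + u}{J + J^{2}}$ ($G{\left(J,u \right)} = \frac{u - 537}{J + J^{2}} = \frac{-537 + u}{J + J^{2}}$)
$O{\left(S \right)} = 4 S^{2}$ ($O{\left(S \right)} = 2 S 2 S = 4 S^{2}$)
$G{\left(437,-371 \right)} - \left(99268 + O{\left(271 \right)}\right) = \frac{-537 - 371}{437 \left(1 + 437\right)} - \left(99268 + 4 \cdot 271^{2}\right) = \frac{1}{437} \cdot \frac{1}{438} \left(-908\right) - \left(99268 + 4 \cdot 73441\right) = \frac{1}{437} \cdot \frac{1}{438} \left(-908\right) - \left(99268 + 293764\right) = - \frac{454}{95703} - 393032 = - \frac{37614341950}{95703}$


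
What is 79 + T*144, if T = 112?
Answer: 16207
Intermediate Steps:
79 + T*144 = 79 + 112*144 = 79 + 16128 = 16207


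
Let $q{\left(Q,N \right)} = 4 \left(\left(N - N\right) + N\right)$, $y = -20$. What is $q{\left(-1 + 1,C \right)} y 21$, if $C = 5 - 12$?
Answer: $11760$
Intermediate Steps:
$C = -7$ ($C = 5 - 12 = -7$)
$q{\left(Q,N \right)} = 4 N$ ($q{\left(Q,N \right)} = 4 \left(0 + N\right) = 4 N$)
$q{\left(-1 + 1,C \right)} y 21 = 4 \left(-7\right) \left(-20\right) 21 = \left(-28\right) \left(-20\right) 21 = 560 \cdot 21 = 11760$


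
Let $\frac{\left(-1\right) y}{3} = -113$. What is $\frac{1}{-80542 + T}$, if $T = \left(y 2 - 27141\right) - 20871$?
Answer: $- \frac{1}{127876} \approx -7.8201 \cdot 10^{-6}$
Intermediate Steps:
$y = 339$ ($y = \left(-3\right) \left(-113\right) = 339$)
$T = -47334$ ($T = \left(339 \cdot 2 - 27141\right) - 20871 = \left(678 - 27141\right) - 20871 = -26463 - 20871 = -47334$)
$\frac{1}{-80542 + T} = \frac{1}{-80542 - 47334} = \frac{1}{-127876} = - \frac{1}{127876}$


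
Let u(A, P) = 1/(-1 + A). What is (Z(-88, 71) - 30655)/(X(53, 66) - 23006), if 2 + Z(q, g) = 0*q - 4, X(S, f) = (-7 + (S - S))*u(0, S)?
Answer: 30661/22999 ≈ 1.3331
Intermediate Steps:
X(S, f) = 7 (X(S, f) = (-7 + (S - S))/(-1 + 0) = (-7 + 0)/(-1) = -7*(-1) = 7)
Z(q, g) = -6 (Z(q, g) = -2 + (0*q - 4) = -2 + (0 - 4) = -2 - 4 = -6)
(Z(-88, 71) - 30655)/(X(53, 66) - 23006) = (-6 - 30655)/(7 - 23006) = -30661/(-22999) = -30661*(-1/22999) = 30661/22999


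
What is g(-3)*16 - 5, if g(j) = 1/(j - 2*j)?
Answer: ⅓ ≈ 0.33333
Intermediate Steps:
g(j) = -1/j (g(j) = 1/(-j) = -1/j)
g(-3)*16 - 5 = -1/(-3)*16 - 5 = -1*(-⅓)*16 - 5 = (⅓)*16 - 5 = 16/3 - 5 = ⅓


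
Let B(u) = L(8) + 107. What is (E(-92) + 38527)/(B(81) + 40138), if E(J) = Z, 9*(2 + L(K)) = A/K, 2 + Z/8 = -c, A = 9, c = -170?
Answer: 24536/24765 ≈ 0.99075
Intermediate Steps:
Z = 1344 (Z = -16 + 8*(-1*(-170)) = -16 + 8*170 = -16 + 1360 = 1344)
L(K) = -2 + 1/K (L(K) = -2 + (9/K)/9 = -2 + 1/K)
E(J) = 1344
B(u) = 841/8 (B(u) = (-2 + 1/8) + 107 = (-2 + ⅛) + 107 = -15/8 + 107 = 841/8)
(E(-92) + 38527)/(B(81) + 40138) = (1344 + 38527)/(841/8 + 40138) = 39871/(321945/8) = 39871*(8/321945) = 24536/24765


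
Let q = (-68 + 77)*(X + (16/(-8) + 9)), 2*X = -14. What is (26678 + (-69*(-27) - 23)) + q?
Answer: 28518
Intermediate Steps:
X = -7 (X = (½)*(-14) = -7)
q = 0 (q = (-68 + 77)*(-7 + (16/(-8) + 9)) = 9*(-7 + (16*(-⅛) + 9)) = 9*(-7 + (-2 + 9)) = 9*(-7 + 7) = 9*0 = 0)
(26678 + (-69*(-27) - 23)) + q = (26678 + (-69*(-27) - 23)) + 0 = (26678 + (1863 - 23)) + 0 = (26678 + 1840) + 0 = 28518 + 0 = 28518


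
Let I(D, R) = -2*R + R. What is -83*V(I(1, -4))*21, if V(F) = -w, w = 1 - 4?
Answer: -5229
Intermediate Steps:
I(D, R) = -R
w = -3
V(F) = 3 (V(F) = -1*(-3) = 3)
-83*V(I(1, -4))*21 = -83*3*21 = -249*21 = -5229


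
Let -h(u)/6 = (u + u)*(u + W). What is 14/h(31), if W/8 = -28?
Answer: 7/35898 ≈ 0.00019500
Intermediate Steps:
W = -224 (W = 8*(-28) = -224)
h(u) = -12*u*(-224 + u) (h(u) = -6*(u + u)*(u - 224) = -6*2*u*(-224 + u) = -12*u*(-224 + u))
14/h(31) = 14/((12*31*(224 - 1*31))) = 14/((12*31*(224 - 31))) = 14/((12*31*193)) = 14/71796 = 14*(1/71796) = 7/35898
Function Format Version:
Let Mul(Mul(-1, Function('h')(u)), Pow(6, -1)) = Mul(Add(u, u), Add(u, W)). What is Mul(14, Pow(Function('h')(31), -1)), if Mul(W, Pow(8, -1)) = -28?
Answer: Rational(7, 35898) ≈ 0.00019500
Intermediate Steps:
W = -224 (W = Mul(8, -28) = -224)
Function('h')(u) = Mul(-12, u, Add(-224, u)) (Function('h')(u) = Mul(-6, Mul(Add(u, u), Add(u, -224))) = Mul(-6, Mul(Mul(2, u), Add(-224, u))) = Mul(-6, Mul(2, u, Add(-224, u))) = Mul(-12, u, Add(-224, u)))
Mul(14, Pow(Function('h')(31), -1)) = Mul(14, Pow(Mul(12, 31, Add(224, Mul(-1, 31))), -1)) = Mul(14, Pow(Mul(12, 31, Add(224, -31)), -1)) = Mul(14, Pow(Mul(12, 31, 193), -1)) = Mul(14, Pow(71796, -1)) = Mul(14, Rational(1, 71796)) = Rational(7, 35898)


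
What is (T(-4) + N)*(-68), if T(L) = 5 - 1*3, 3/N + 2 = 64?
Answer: -4318/31 ≈ -139.29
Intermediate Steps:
N = 3/62 (N = 3/(-2 + 64) = 3/62 ≈ 0.048387)
T(L) = 2 (T(L) = 5 - 3 = 2)
(T(-4) + N)*(-68) = (2 + 3/62)*(-68) = (127/62)*(-68) = -4318/31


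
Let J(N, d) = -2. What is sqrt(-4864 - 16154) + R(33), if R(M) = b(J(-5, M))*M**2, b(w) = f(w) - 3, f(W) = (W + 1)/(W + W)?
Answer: -11979/4 + I*sqrt(21018) ≈ -2994.8 + 144.98*I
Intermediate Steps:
f(W) = (1 + W)/(2*W) (f(W) = (1 + W)/((2*W)) = (1 + W)*(1/(2*W)) = (1 + W)/(2*W))
b(w) = -3 + (1 + w)/(2*w) (b(w) = (1 + w)/(2*w) - 3 = -3 + (1 + w)/(2*w))
R(M) = -11*M**2/4 (R(M) = ((1/2)*(1 - 5*(-2))/(-2))*M**2 = ((1/2)*(-1/2)*(1 + 10))*M**2 = ((1/2)*(-1/2)*11)*M**2 = -11*M**2/4)
sqrt(-4864 - 16154) + R(33) = sqrt(-4864 - 16154) - 11/4*33**2 = sqrt(-21018) - 11/4*1089 = I*sqrt(21018) - 11979/4 = -11979/4 + I*sqrt(21018)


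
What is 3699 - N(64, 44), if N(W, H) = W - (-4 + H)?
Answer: 3675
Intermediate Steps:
N(W, H) = 4 + W - H (N(W, H) = W + (4 - H) = 4 + W - H)
3699 - N(64, 44) = 3699 - (4 + 64 - 1*44) = 3699 - (4 + 64 - 44) = 3699 - 1*24 = 3699 - 24 = 3675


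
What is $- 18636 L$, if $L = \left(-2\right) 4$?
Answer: $149088$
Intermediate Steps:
$L = -8$
$- 18636 L = \left(-18636\right) \left(-8\right) = 149088$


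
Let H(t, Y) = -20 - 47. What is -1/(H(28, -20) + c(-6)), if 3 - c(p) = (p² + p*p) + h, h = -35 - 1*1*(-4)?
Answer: 1/105 ≈ 0.0095238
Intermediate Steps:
H(t, Y) = -67
h = -31 (h = -35 - 1*(-4) = -35 + 4 = -31)
c(p) = 34 - 2*p² (c(p) = 3 - ((p² + p*p) - 31) = 3 - ((p² + p²) - 31) = 3 - (2*p² - 31) = 3 - (-31 + 2*p²) = 3 + (31 - 2*p²) = 34 - 2*p²)
-1/(H(28, -20) + c(-6)) = -1/(-67 + (34 - 2*(-6)²)) = -1/(-67 + (34 - 2*36)) = -1/(-67 + (34 - 72)) = -1/(-67 - 38) = -1/(-105) = -1*(-1/105) = 1/105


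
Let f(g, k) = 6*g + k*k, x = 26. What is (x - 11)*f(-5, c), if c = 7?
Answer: 285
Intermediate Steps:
f(g, k) = k**2 + 6*g (f(g, k) = 6*g + k**2 = k**2 + 6*g)
(x - 11)*f(-5, c) = (26 - 11)*(7**2 + 6*(-5)) = 15*(49 - 30) = 15*19 = 285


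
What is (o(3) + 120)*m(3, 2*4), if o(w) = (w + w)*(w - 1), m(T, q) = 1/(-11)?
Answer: -12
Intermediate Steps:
m(T, q) = -1/11
o(w) = 2*w*(-1 + w) (o(w) = (2*w)*(-1 + w) = 2*w*(-1 + w))
(o(3) + 120)*m(3, 2*4) = (2*3*(-1 + 3) + 120)*(-1/11) = (2*3*2 + 120)*(-1/11) = (12 + 120)*(-1/11) = 132*(-1/11) = -12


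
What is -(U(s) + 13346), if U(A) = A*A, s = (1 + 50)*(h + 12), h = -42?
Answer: -2354246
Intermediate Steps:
s = -1530 (s = (1 + 50)*(-42 + 12) = 51*(-30) = -1530)
U(A) = A²
-(U(s) + 13346) = -((-1530)² + 13346) = -(2340900 + 13346) = -1*2354246 = -2354246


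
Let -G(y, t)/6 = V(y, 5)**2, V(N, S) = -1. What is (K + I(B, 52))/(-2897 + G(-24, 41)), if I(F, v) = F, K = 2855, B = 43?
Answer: -2898/2903 ≈ -0.99828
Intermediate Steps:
G(y, t) = -6 (G(y, t) = -6*(-1)**2 = -6*1 = -6)
(K + I(B, 52))/(-2897 + G(-24, 41)) = (2855 + 43)/(-2897 - 6) = 2898/(-2903) = 2898*(-1/2903) = -2898/2903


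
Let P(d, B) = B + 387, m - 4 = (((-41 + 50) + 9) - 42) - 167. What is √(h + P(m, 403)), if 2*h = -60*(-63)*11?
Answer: 2*√5395 ≈ 146.90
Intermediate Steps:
h = 20790 (h = (-60*(-63)*11)/2 = (3780*11)/2 = (½)*41580 = 20790)
m = -187 (m = 4 + ((((-41 + 50) + 9) - 42) - 167) = 4 + (((9 + 9) - 42) - 167) = 4 + ((18 - 42) - 167) = 4 + (-24 - 167) = 4 - 191 = -187)
P(d, B) = 387 + B
√(h + P(m, 403)) = √(20790 + (387 + 403)) = √(20790 + 790) = √21580 = 2*√5395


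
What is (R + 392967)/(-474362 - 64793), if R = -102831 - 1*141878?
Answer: -148258/539155 ≈ -0.27498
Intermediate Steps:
R = -244709 (R = -102831 - 141878 = -244709)
(R + 392967)/(-474362 - 64793) = (-244709 + 392967)/(-474362 - 64793) = 148258/(-539155) = 148258*(-1/539155) = -148258/539155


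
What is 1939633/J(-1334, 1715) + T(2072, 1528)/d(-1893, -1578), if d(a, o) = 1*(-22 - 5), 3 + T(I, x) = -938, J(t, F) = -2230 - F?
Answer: -16219282/35505 ≈ -456.82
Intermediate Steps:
T(I, x) = -941 (T(I, x) = -3 - 938 = -941)
d(a, o) = -27 (d(a, o) = 1*(-27) = -27)
1939633/J(-1334, 1715) + T(2072, 1528)/d(-1893, -1578) = 1939633/(-2230 - 1*1715) - 941/(-27) = 1939633/(-2230 - 1715) - 941*(-1/27) = 1939633/(-3945) + 941/27 = 1939633*(-1/3945) + 941/27 = -1939633/3945 + 941/27 = -16219282/35505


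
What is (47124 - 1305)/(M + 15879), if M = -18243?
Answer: -15273/788 ≈ -19.382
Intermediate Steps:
(47124 - 1305)/(M + 15879) = (47124 - 1305)/(-18243 + 15879) = 45819/(-2364) = 45819*(-1/2364) = -15273/788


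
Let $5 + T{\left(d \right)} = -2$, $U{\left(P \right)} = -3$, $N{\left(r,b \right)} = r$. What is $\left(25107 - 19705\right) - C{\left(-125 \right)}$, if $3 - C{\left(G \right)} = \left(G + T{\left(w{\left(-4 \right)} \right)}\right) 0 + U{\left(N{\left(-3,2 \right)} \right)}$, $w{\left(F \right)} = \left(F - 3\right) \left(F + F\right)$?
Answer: $5396$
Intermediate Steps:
$w{\left(F \right)} = 2 F \left(-3 + F\right)$ ($w{\left(F \right)} = \left(-3 + F\right) 2 F = 2 F \left(-3 + F\right)$)
$T{\left(d \right)} = -7$ ($T{\left(d \right)} = -5 - 2 = -7$)
$C{\left(G \right)} = 6$ ($C{\left(G \right)} = 3 - \left(\left(G - 7\right) 0 - 3\right) = 3 - \left(\left(-7 + G\right) 0 - 3\right) = 3 - \left(0 - 3\right) = 3 - -3 = 3 + 3 = 6$)
$\left(25107 - 19705\right) - C{\left(-125 \right)} = \left(25107 - 19705\right) - 6 = 5402 - 6 = 5396$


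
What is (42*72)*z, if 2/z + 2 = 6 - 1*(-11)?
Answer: 2016/5 ≈ 403.20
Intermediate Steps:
z = 2/15 (z = 2/(-2 + (6 - 1*(-11))) = 2/(-2 + (6 + 11)) = 2/(-2 + 17) = 2/15 ≈ 0.13333)
(42*72)*z = (42*72)*(2/15) = 3024*(2/15) = 2016/5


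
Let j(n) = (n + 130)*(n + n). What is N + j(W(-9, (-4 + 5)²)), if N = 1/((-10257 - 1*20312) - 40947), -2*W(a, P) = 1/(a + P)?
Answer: 37206167/2288512 ≈ 16.258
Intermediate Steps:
W(a, P) = -1/(2*(P + a)) (W(a, P) = -1/(2*(a + P)) = -1/(2*(P + a)))
j(n) = 2*n*(130 + n) (j(n) = (130 + n)*(2*n) = 2*n*(130 + n))
N = -1/71516 (N = 1/((-10257 - 20312) - 40947) = 1/(-30569 - 40947) = 1/(-71516) = -1/71516 ≈ -1.3983e-5)
N + j(W(-9, (-4 + 5)²)) = -1/71516 + 2*(-1/(2*(-4 + 5)² + 2*(-9)))*(130 - 1/(2*(-4 + 5)² + 2*(-9))) = -1/71516 + 2*(-1/(2*1² - 18))*(130 - 1/(2*1² - 18)) = -1/71516 + 2*(-1/(2*1 - 18))*(130 - 1/(2*1 - 18)) = -1/71516 + 2*(-1/(2 - 18))*(130 - 1/(2 - 18)) = -1/71516 + 2*(-1/(-16))*(130 - 1/(-16)) = -1/71516 + 2*(-1*(-1/16))*(130 - 1*(-1/16)) = -1/71516 + 2*(1/16)*(130 + 1/16) = -1/71516 + 2*(1/16)*(2081/16) = -1/71516 + 2081/128 = 37206167/2288512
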